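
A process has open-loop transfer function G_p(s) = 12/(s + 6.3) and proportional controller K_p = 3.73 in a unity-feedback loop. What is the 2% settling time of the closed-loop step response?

T_s ≈ 0.0783 s

Closed-loop transfer function: T(s) = K_p·G_p(s)/(1 + K_p·G_p(s)) = 44.76/(s + 6.3 + 44.76) = 44.76/(s + 51.06).
Time constant τ = 1/51.06 = 0.01958 s, so the 2% settling time is about 4τ = 0.0783 s.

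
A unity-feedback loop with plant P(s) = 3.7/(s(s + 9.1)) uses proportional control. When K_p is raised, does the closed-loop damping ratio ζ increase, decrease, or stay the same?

ζ = 9.1/(2√(3.7K_p)); increasing K_p raises the denominator, so ζ falls.

decrease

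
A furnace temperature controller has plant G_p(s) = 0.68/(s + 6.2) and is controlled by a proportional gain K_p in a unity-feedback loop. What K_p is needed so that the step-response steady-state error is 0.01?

For a type-0 loop with proportional control, e_ss = 1/(1 + K_p·G_p(0)).
G_p(0) = 0.1097. Require 1/(1 + K_p·0.1097) = 0.01, so 1 + 0.1097·K_p = 100.
K_p = (100 − 1)/0.1097 = 903.

K_p = 903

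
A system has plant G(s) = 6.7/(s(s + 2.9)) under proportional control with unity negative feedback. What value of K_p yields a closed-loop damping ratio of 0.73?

Closed-loop characteristic equation: s² + 2.9s + K_p·6.7 = 0.
So ω_n = √(6.7K_p) and 2ζω_n = 2.9, giving ζ = 2.9/(2√(6.7K_p)).
Setting ζ = 0.73: √(6.7K_p) = 2.9/(2·0.73) = 1.986, so K_p = 3.945/6.7 = 0.589.

K_p = 0.589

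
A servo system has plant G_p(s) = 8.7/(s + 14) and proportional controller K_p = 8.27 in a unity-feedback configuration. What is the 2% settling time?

T_s ≈ 0.0465 s

Closed-loop transfer function: T(s) = K_p·G_p(s)/(1 + K_p·G_p(s)) = 71.95/(s + 14 + 71.95) = 71.95/(s + 85.95).
Time constant τ = 1/85.95 = 0.01163 s, so the 2% settling time is about 4τ = 0.0465 s.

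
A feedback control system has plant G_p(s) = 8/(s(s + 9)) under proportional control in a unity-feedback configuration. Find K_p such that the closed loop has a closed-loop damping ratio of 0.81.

K_p = 3.86

Closed-loop characteristic equation: s² + 9s + K_p·8 = 0.
So ω_n = √(8K_p) and 2ζω_n = 9, giving ζ = 9/(2√(8K_p)).
Setting ζ = 0.81: √(8K_p) = 9/(2·0.81) = 5.556, so K_p = 30.86/8 = 3.86.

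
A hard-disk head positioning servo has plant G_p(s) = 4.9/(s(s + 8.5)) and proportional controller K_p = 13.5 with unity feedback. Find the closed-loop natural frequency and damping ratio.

With unity feedback the closed-loop characteristic equation is s² + 8.5s + 13.5·4.9 = s² + 8.5s + 66.15 = 0.
So ω_n² = 66.15 ⇒ ω_n = 8.133 rad/s, and ζ = 8.5/(2ω_n) = 0.523.

ω_n = 8.13 rad/s, ζ = 0.523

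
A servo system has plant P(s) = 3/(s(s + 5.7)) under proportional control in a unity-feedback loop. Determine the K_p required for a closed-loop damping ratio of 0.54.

K_p = 9.28

Closed-loop characteristic equation: s² + 5.7s + K_p·3 = 0.
So ω_n = √(3K_p) and 2ζω_n = 5.7, giving ζ = 5.7/(2√(3K_p)).
Setting ζ = 0.54: √(3K_p) = 5.7/(2·0.54) = 5.278, so K_p = 27.85/3 = 9.28.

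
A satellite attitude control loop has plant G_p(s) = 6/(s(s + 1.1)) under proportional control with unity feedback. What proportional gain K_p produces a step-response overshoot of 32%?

K_p = 0.434

From %OS = 100·exp(−πζ/√(1−ζ²)) = 32%, ζ = −ln(0.32)/√(π²+ln²(0.32)) = 0.341.
Characteristic equation s² + 1.1s + 6K_p = 0 gives ζ = 1.1/(2√(6K_p)).
Setting ζ = 0.341: √(6K_p) = 1.1/(2·0.341) = 1.613, so K_p = 2.602/6 = 0.434.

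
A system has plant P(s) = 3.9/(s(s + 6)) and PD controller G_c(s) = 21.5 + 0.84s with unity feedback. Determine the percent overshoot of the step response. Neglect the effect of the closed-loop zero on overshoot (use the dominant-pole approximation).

15.8%

Forward path: (21.5 + 0.84s)·3.9/(s(s+6)). The closed-loop characteristic equation is s² + (6 + 3.9·0.84)s + 3.9·21.5 = 0.
That is s² + 9.276s + 83.85 = 0, so ω_n = 9.157 rad/s and ζ = 9.276/(2·9.157) = 0.5065.
%OS = 100·exp(−πζ/√(1−ζ²)) = 15.8%.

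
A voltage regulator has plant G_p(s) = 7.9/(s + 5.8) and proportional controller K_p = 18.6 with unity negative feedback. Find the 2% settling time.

T_s ≈ 0.0262 s

Closed-loop transfer function: T(s) = K_p·G_p(s)/(1 + K_p·G_p(s)) = 146.9/(s + 5.8 + 146.9) = 146.9/(s + 152.7).
Time constant τ = 1/152.7 = 0.006547 s, so the 2% settling time is about 4τ = 0.0262 s.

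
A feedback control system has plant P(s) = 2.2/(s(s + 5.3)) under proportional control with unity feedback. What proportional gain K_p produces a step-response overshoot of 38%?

K_p = 36.8

From %OS = 100·exp(−πζ/√(1−ζ²)) = 38%, ζ = −ln(0.38)/√(π²+ln²(0.38)) = 0.2943.
Characteristic equation s² + 5.3s + 2.2K_p = 0 gives ζ = 5.3/(2√(2.2K_p)).
Setting ζ = 0.2943: √(2.2K_p) = 5.3/(2·0.2943) = 9.003, so K_p = 81.05/2.2 = 36.8.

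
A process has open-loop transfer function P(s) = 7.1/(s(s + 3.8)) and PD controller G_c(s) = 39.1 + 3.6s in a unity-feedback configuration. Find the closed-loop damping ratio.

Forward path: (39.1 + 3.6s)·7.1/(s(s+3.8)). The closed-loop characteristic equation is s² + (3.8 + 7.1·3.6)s + 7.1·39.1 = 0.
That is s² + 29.36s + 277.6 = 0, so ω_n = 16.66 rad/s and ζ = 29.36/(2·16.66) = 0.8811.

ζ = 0.881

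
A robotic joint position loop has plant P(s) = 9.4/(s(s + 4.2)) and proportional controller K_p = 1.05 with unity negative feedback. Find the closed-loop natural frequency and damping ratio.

With unity feedback the closed-loop characteristic equation is s² + 4.2s + 1.05·9.4 = s² + 4.2s + 9.87 = 0.
So ω_n² = 9.87 ⇒ ω_n = 3.142 rad/s, and ζ = 4.2/(2ω_n) = 0.668.

ω_n = 3.14 rad/s, ζ = 0.668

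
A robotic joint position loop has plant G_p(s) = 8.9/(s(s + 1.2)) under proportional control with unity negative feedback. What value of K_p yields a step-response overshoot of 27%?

From %OS = 100·exp(−πζ/√(1−ζ²)) = 27%, ζ = −ln(0.27)/√(π²+ln²(0.27)) = 0.3847.
Characteristic equation s² + 1.2s + 8.9K_p = 0 gives ζ = 1.2/(2√(8.9K_p)).
Setting ζ = 0.3847: √(8.9K_p) = 1.2/(2·0.3847) = 1.56, so K_p = 2.433/8.9 = 0.273.

K_p = 0.273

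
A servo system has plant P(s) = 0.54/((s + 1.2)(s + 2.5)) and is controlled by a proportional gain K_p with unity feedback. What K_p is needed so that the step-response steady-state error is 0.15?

K_p = 31.5

For a type-0 loop with proportional control, e_ss = 1/(1 + K_p·P(0)).
P(0) = 0.18. Require 1/(1 + K_p·0.18) = 0.15, so 1 + 0.18·K_p = 6.667.
K_p = (6.667 − 1)/0.18 = 31.5.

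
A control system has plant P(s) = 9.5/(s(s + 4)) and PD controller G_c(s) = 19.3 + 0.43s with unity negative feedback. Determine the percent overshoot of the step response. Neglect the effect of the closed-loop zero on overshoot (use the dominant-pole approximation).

Forward path: (19.3 + 0.43s)·9.5/(s(s+4)). The closed-loop characteristic equation is s² + (4 + 9.5·0.43)s + 9.5·19.3 = 0.
That is s² + 8.085s + 183.3 = 0, so ω_n = 13.54 rad/s and ζ = 8.085/(2·13.54) = 0.2985.
%OS = 100·exp(−πζ/√(1−ζ²)) = 37.4%.

37.4%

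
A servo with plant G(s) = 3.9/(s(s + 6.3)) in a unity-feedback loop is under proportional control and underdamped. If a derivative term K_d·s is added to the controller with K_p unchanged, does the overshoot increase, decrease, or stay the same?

decrease

The derivative term adds K·K_d to the s-coefficient of the characteristic equation, raising 2ζω_n while ω_n is unchanged; ζ increases, so overshoot decreases.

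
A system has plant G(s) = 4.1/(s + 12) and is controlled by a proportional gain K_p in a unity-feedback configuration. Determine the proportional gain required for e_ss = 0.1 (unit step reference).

K_p = 26.3

Steady-state error for a unit step on this type-0 loop is 1/(1 + K_p·G(0)).
G(0) = 0.3417. Require 1/(1 + K_p·0.3417) = 0.1, so 1 + 0.3417·K_p = 10.
K_p = (10 − 1)/0.3417 = 26.3.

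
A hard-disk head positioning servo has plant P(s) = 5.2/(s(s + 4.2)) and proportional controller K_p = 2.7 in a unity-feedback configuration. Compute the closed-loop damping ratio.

ζ = 0.56

1 + K_p·P(s) = 0 gives s² + 4.2s + 14.04 = 0.
Matching s² + 2ζω_n s + ω_n²: ω_n = √14.04 = 3.747 rad/s and 2ζω_n = 4.2, so ζ = 4.2/(2·3.747) = 0.56.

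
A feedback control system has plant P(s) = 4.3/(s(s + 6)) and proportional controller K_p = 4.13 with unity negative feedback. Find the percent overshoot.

The closed-loop denominator s² + 6s + 17.76 gives ω_n = √17.76 = 4.214 and ζ = 6/(2ω_n) = 0.7119.
%OS = 100·exp(−πζ/√(1−ζ²)) = 100·exp(−π·0.7119/√0.4932) = 4.14%.

4.14%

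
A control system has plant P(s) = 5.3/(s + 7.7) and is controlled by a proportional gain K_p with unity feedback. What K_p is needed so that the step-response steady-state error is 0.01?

For a type-0 loop with proportional control, e_ss = 1/(1 + K_p·P(0)).
P(0) = 0.6883. Require 1/(1 + K_p·0.6883) = 0.01, so 1 + 0.6883·K_p = 100.
K_p = (100 − 1)/0.6883 = 144.

K_p = 144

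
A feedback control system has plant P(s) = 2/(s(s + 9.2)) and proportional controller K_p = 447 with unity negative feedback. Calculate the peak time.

Closed-loop characteristic equation: s² + 9.2s + 894 = 0, so ω_n = 29.9 rad/s and ζ = 9.2/(2·29.9) = 0.1538.
Damped frequency ω_d = ω_n√(1−ζ²) = 29.54 rad/s, so peak time T_p = π/ω_d = 0.106 s.

T_p = 0.106 s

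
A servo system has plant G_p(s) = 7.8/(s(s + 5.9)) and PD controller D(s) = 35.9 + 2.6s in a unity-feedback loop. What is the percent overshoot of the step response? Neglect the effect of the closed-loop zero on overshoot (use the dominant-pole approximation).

1.94%

Forward path: (35.9 + 2.6s)·7.8/(s(s+5.9)). The closed-loop characteristic equation is s² + (5.9 + 7.8·2.6)s + 7.8·35.9 = 0.
That is s² + 26.18s + 280 = 0, so ω_n = 16.73 rad/s and ζ = 26.18/(2·16.73) = 0.7822.
%OS = 100·exp(−πζ/√(1−ζ²)) = 1.94%.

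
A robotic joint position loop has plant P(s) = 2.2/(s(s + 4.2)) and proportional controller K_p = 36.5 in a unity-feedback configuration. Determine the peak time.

Closed-loop characteristic equation: s² + 4.2s + 80.3 = 0, so ω_n = 8.961 rad/s and ζ = 4.2/(2·8.961) = 0.2343.
Damped frequency ω_d = ω_n√(1−ζ²) = 8.711 rad/s, so peak time T_p = π/ω_d = 0.361 s.

T_p = 0.361 s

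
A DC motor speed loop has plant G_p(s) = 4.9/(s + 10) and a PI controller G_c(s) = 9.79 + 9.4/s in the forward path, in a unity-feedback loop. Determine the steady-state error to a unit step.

The open loop G_c(s)G_p(s) has a pole at the origin (type 1), so the static position error constant is infinite and e_ss = 1/(1+∞) = 0.

0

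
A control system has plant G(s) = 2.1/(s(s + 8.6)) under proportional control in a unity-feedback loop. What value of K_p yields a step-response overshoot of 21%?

From %OS = 100·exp(−πζ/√(1−ζ²)) = 21%, ζ = −ln(0.21)/√(π²+ln²(0.21)) = 0.4449.
Characteristic equation s² + 8.6s + 2.1K_p = 0 gives ζ = 8.6/(2√(2.1K_p)).
Setting ζ = 0.4449: √(2.1K_p) = 8.6/(2·0.4449) = 9.665, so K_p = 93.42/2.1 = 44.5.

K_p = 44.5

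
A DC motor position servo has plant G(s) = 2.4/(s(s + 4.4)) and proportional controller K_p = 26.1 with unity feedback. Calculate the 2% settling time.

From 1 + K_pG(s) = 0: s² + 4.4s + 62.64 = 0 ⇒ ω_n = 7.915, ζ = 0.278.
2% settling time T_s ≈ 4/(ζω_n) = 4/2.2 = 1.82 s.

T_s ≈ 1.82 s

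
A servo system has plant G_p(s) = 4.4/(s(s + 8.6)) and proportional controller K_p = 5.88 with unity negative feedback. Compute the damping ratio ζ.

With unity feedback the closed-loop characteristic equation is s² + 8.6s + 5.88·4.4 = s² + 8.6s + 25.87 = 0.
So ω_n² = 25.87 ⇒ ω_n = 5.086 rad/s, and ζ = 8.6/(2ω_n) = 0.845.

ζ = 0.845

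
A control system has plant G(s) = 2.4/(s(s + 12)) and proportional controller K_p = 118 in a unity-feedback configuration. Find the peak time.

T_p = 0.2 s

The closed-loop denominator s² + 12s + 283.2 gives ω_n = √283.2 = 16.83 and ζ = 12/(2ω_n) = 0.3565.
Damped frequency ω_d = ω_n√(1−ζ²) = 15.72 rad/s, so peak time T_p = π/ω_d = 0.2 s.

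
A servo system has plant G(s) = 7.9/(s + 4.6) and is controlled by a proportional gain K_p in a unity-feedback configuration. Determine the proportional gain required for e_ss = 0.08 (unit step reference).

The loop is type 0, so e_ss(step) = 1/(1 + K_pos) with K_pos = K_p·G(0).
G(0) = 1.717. Require 1/(1 + K_p·1.717) = 0.08, so 1 + 1.717·K_p = 12.5.
K_p = (12.5 − 1)/1.717 = 6.7.

K_p = 6.7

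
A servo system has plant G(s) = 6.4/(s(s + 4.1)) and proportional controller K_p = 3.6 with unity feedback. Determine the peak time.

T_p = 0.724 s

Closed-loop characteristic equation: s² + 4.1s + 23.04 = 0, so ω_n = 4.8 rad/s and ζ = 4.1/(2·4.8) = 0.4271.
Damped frequency ω_d = ω_n√(1−ζ²) = 4.34 rad/s, so peak time T_p = π/ω_d = 0.724 s.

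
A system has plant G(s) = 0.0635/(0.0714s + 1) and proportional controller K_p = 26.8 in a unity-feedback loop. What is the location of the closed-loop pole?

s = -37.84

Closed loop: T(s) = K_p·G/(1+K_p·G) = 1.702/(0.0714s + 1 + 1.702), with pole at s = −(1 + 1.702)/0.0714 = −37.84.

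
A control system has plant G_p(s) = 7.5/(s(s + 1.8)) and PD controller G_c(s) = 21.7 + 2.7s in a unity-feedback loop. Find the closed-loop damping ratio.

Forward path: (21.7 + 2.7s)·7.5/(s(s+1.8)). The closed-loop characteristic equation is s² + (1.8 + 7.5·2.7)s + 7.5·21.7 = 0.
That is s² + 22.05s + 162.8 = 0, so ω_n = 12.76 rad/s and ζ = 22.05/(2·12.76) = 0.8642.

ζ = 0.864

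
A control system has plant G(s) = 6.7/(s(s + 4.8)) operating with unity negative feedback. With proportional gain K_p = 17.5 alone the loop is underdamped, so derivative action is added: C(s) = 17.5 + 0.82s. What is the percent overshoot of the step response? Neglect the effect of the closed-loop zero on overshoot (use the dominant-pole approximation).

18.3%

Forward path: (17.5 + 0.82s)·6.7/(s(s+4.8)). The closed-loop characteristic equation is s² + (4.8 + 6.7·0.82)s + 6.7·17.5 = 0.
That is s² + 10.29s + 117.2 = 0, so ω_n = 10.83 rad/s and ζ = 10.29/(2·10.83) = 0.4753.
%OS = 100·exp(−πζ/√(1−ζ²)) = 18.3%.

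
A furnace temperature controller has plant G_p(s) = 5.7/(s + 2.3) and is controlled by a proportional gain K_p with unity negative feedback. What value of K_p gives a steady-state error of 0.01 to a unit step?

For a type-0 loop with proportional control, e_ss = 1/(1 + K_p·G_p(0)).
G_p(0) = 2.478. Require 1/(1 + K_p·2.478) = 0.01, so 1 + 2.478·K_p = 100.
K_p = (100 − 1)/2.478 = 39.9.

K_p = 39.9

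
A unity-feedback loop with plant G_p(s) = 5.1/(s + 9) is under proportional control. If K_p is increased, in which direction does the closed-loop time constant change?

decrease

The closed-loop bandwidth 9+K_p·5.1 grows with K_p, so τ shrinks.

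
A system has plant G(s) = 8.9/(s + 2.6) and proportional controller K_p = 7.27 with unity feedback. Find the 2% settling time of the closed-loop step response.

T_s ≈ 0.0594 s

Closed-loop transfer function: T(s) = K_p·G(s)/(1 + K_p·G(s)) = 64.7/(s + 2.6 + 64.7) = 64.7/(s + 67.3).
Time constant τ = 1/67.3 = 0.01486 s, so the 2% settling time is about 4τ = 0.0594 s.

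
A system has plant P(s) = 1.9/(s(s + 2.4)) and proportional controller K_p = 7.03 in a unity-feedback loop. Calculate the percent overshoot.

From 1 + K_pP(s) = 0: s² + 2.4s + 13.36 = 0 ⇒ ω_n = 3.655, ζ = 0.3283.
%OS = 100·exp(−πζ/√(1−ζ²)) = 100·exp(−π·0.3283/√0.8922) = 33.6%.

33.6%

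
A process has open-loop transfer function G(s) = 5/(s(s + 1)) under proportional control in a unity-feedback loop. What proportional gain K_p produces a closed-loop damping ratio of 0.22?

K_p = 1.03

Closed-loop characteristic equation: s² + 1s + K_p·5 = 0.
So ω_n = √(5K_p) and 2ζω_n = 1, giving ζ = 1/(2√(5K_p)).
Setting ζ = 0.22: √(5K_p) = 1/(2·0.22) = 2.273, so K_p = 5.165/5 = 1.03.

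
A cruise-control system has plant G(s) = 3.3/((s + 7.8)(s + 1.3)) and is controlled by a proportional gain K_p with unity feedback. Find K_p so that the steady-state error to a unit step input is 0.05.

For a type-0 loop with proportional control, e_ss = 1/(1 + K_p·G(0)).
G(0) = 0.3254. Require 1/(1 + K_p·0.3254) = 0.05, so 1 + 0.3254·K_p = 20.
K_p = (20 − 1)/0.3254 = 58.4.

K_p = 58.4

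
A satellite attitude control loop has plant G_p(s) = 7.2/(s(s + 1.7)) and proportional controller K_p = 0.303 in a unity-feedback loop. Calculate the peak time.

T_p = 2.6 s

The closed-loop denominator s² + 1.7s + 2.182 gives ω_n = √2.182 = 1.477 and ζ = 1.7/(2ω_n) = 0.5755.
Damped frequency ω_d = ω_n√(1−ζ²) = 1.208 rad/s, so peak time T_p = π/ω_d = 2.6 s.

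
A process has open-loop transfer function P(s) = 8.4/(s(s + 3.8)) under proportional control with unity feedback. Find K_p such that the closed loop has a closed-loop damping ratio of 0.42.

K_p = 2.44

Closed-loop characteristic equation: s² + 3.8s + K_p·8.4 = 0.
So ω_n = √(8.4K_p) and 2ζω_n = 3.8, giving ζ = 3.8/(2√(8.4K_p)).
Setting ζ = 0.42: √(8.4K_p) = 3.8/(2·0.42) = 4.524, so K_p = 20.46/8.4 = 2.44.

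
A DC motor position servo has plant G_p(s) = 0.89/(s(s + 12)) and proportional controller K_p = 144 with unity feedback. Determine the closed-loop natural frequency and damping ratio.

1 + K_p·G_p(s) = 0 gives s² + 12s + 128.2 = 0.
So ω_n² = 128.2 ⇒ ω_n = 11.32 rad/s, and ζ = 12/(2ω_n) = 0.53.

ω_n = 11.3 rad/s, ζ = 0.53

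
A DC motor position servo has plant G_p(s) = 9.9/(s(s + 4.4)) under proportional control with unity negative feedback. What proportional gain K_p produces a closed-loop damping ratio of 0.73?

Closed-loop characteristic equation: s² + 4.4s + K_p·9.9 = 0.
So ω_n = √(9.9K_p) and 2ζω_n = 4.4, giving ζ = 4.4/(2√(9.9K_p)).
Setting ζ = 0.73: √(9.9K_p) = 4.4/(2·0.73) = 3.014, so K_p = 9.082/9.9 = 0.917.

K_p = 0.917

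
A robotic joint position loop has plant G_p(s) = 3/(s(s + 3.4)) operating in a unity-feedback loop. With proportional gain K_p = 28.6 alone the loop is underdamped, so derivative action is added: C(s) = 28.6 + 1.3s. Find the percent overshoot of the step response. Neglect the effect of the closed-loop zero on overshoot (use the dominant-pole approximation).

26%

Forward path: (28.6 + 1.3s)·3/(s(s+3.4)). The closed-loop characteristic equation is s² + (3.4 + 3·1.3)s + 3·28.6 = 0.
That is s² + 7.3s + 85.8 = 0, so ω_n = 9.263 rad/s and ζ = 7.3/(2·9.263) = 0.394.
%OS = 100·exp(−πζ/√(1−ζ²)) = 26%.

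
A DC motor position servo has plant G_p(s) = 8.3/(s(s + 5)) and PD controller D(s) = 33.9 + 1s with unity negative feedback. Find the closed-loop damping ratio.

ζ = 0.396

Forward path: (33.9 + 1s)·8.3/(s(s+5)). The closed-loop characteristic equation is s² + (5 + 8.3·1)s + 8.3·33.9 = 0.
That is s² + 13.3s + 281.4 = 0, so ω_n = 16.77 rad/s and ζ = 13.3/(2·16.77) = 0.3964.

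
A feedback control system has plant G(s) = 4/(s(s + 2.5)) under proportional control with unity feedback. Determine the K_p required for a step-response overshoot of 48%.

K_p = 7.55

From %OS = 100·exp(−πζ/√(1−ζ²)) = 48%, ζ = −ln(0.48)/√(π²+ln²(0.48)) = 0.2275.
Characteristic equation s² + 2.5s + 4K_p = 0 gives ζ = 2.5/(2√(4K_p)).
Setting ζ = 0.2275: √(4K_p) = 2.5/(2·0.2275) = 5.494, so K_p = 30.19/4 = 7.55.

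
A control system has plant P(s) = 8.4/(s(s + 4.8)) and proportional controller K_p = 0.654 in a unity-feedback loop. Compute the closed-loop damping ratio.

1 + K_p·P(s) = 0 gives s² + 4.8s + 5.494 = 0.
Matching s² + 2ζω_n s + ω_n²: ω_n = √5.494 = 2.344 rad/s and 2ζω_n = 4.8, so ζ = 4.8/(2·2.344) = 1.02.

ζ = 1.02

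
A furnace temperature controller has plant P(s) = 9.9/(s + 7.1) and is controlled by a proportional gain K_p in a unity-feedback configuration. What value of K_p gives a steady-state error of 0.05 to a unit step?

Steady-state error for a unit step on this type-0 loop is 1/(1 + K_p·P(0)).
P(0) = 1.394. Require 1/(1 + K_p·1.394) = 0.05, so 1 + 1.394·K_p = 20.
K_p = (20 − 1)/1.394 = 13.6.

K_p = 13.6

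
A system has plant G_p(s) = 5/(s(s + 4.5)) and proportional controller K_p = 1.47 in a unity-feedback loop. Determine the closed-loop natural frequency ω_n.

The closed-loop denominator is s(s+4.5) + 1.47·5 = s² + 4.5s + 7.35.
So ω_n² = 7.35 ⇒ ω_n = 2.711 rad/s, and ζ = 4.5/(2ω_n) = 0.83.

ω_n = 2.71 rad/s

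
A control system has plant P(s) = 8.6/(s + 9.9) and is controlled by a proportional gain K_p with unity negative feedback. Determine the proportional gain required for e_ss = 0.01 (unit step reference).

K_p = 114

Steady-state error for a unit step on this type-0 loop is 1/(1 + K_p·P(0)).
P(0) = 0.8687. Require 1/(1 + K_p·0.8687) = 0.01, so 1 + 0.8687·K_p = 100.
K_p = (100 − 1)/0.8687 = 114.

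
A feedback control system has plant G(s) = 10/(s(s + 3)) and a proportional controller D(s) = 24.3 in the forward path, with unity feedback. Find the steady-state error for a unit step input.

The open loop D(s)G(s) has a pole at the origin (type 1), so the static position error constant is infinite and e_ss = 1/(1+∞) = 0.

0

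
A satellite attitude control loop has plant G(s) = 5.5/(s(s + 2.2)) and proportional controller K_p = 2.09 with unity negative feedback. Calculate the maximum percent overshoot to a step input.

The closed-loop denominator s² + 2.2s + 11.49 gives ω_n = √11.49 = 3.39 and ζ = 2.2/(2ω_n) = 0.3244.
%OS = 100·exp(−πζ/√(1−ζ²)) = 100·exp(−π·0.3244/√0.8947) = 34%.

34%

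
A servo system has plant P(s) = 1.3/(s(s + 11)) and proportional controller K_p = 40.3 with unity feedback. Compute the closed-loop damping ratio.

The closed-loop denominator is s(s+11) + 40.3·1.3 = s² + 11s + 52.39.
Matching s² + 2ζω_n s + ω_n²: ω_n = √52.39 = 7.238 rad/s and 2ζω_n = 11, so ζ = 11/(2·7.238) = 0.76.

ζ = 0.76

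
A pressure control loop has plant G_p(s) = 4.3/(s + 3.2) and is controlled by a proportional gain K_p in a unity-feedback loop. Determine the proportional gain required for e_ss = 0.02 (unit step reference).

K_p = 36.5

Steady-state error for a unit step on this type-0 loop is 1/(1 + K_p·G_p(0)).
G_p(0) = 1.344. Require 1/(1 + K_p·1.344) = 0.02, so 1 + 1.344·K_p = 50.
K_p = (50 − 1)/1.344 = 36.5.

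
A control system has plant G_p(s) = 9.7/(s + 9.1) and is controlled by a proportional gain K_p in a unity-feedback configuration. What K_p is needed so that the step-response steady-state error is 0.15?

K_p = 5.32

For a type-0 loop with proportional control, e_ss = 1/(1 + K_p·G_p(0)).
G_p(0) = 1.066. Require 1/(1 + K_p·1.066) = 0.15, so 1 + 1.066·K_p = 6.667.
K_p = (6.667 − 1)/1.066 = 5.32.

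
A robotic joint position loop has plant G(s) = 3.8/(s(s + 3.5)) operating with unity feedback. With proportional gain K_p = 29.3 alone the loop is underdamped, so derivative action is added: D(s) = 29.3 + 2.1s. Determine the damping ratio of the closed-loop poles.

Forward path: (29.3 + 2.1s)·3.8/(s(s+3.5)). The closed-loop characteristic equation is s² + (3.5 + 3.8·2.1)s + 3.8·29.3 = 0.
That is s² + 11.48s + 111.3 = 0, so ω_n = 10.55 rad/s and ζ = 11.48/(2·10.55) = 0.544.

ζ = 0.544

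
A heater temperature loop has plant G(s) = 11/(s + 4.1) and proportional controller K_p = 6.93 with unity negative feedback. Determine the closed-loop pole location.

Closed-loop transfer function: T(s) = K_p·G(s)/(1 + K_p·G(s)) = 76.23/(s + 4.1 + 76.23) = 76.23/(s + 80.33).
The closed-loop pole is at s = −80.33.

s = -80.33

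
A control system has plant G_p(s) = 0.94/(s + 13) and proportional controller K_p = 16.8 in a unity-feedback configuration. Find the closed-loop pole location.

Closed-loop transfer function: T(s) = K_p·G_p(s)/(1 + K_p·G_p(s)) = 15.79/(s + 13 + 15.79) = 15.79/(s + 28.79).
The closed-loop pole is at s = −28.79.

s = -28.79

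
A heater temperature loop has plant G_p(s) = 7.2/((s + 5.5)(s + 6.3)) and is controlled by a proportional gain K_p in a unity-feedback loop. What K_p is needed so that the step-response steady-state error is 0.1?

K_p = 43.3

Steady-state error for a unit step on this type-0 loop is 1/(1 + K_p·G_p(0)).
G_p(0) = 0.2078. Require 1/(1 + K_p·0.2078) = 0.1, so 1 + 0.2078·K_p = 10.
K_p = (10 − 1)/0.2078 = 43.3.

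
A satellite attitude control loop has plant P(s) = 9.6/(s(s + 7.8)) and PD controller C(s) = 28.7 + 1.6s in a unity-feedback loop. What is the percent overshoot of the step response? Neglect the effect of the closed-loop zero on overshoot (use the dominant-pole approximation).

4.69%

Forward path: (28.7 + 1.6s)·9.6/(s(s+7.8)). The closed-loop characteristic equation is s² + (7.8 + 9.6·1.6)s + 9.6·28.7 = 0.
That is s² + 23.16s + 275.5 = 0, so ω_n = 16.6 rad/s and ζ = 23.16/(2·16.6) = 0.6976.
%OS = 100·exp(−πζ/√(1−ζ²)) = 4.69%.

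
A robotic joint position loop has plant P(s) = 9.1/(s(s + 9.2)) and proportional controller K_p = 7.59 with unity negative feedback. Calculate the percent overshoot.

Closed-loop characteristic equation: s² + 9.2s + 69.07 = 0, so ω_n = 8.311 rad/s and ζ = 9.2/(2·8.311) = 0.5535.
%OS = 100·exp(−πζ/√(1−ζ²)) = 100·exp(−π·0.5535/√0.6936) = 12.4%.

12.4%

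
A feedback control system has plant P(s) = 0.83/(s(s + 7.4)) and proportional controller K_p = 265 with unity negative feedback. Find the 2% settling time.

From 1 + K_pP(s) = 0: s² + 7.4s + 219.9 = 0 ⇒ ω_n = 14.83, ζ = 0.2495.
2% settling time T_s ≈ 4/(ζω_n) = 4/3.7 = 1.08 s.

T_s ≈ 1.08 s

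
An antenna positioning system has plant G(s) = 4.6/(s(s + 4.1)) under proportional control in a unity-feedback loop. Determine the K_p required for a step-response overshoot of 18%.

K_p = 3.98

From %OS = 100·exp(−πζ/√(1−ζ²)) = 18%, ζ = −ln(0.18)/√(π²+ln²(0.18)) = 0.4791.
Characteristic equation s² + 4.1s + 4.6K_p = 0 gives ζ = 4.1/(2√(4.6K_p)).
Setting ζ = 0.4791: √(4.6K_p) = 4.1/(2·0.4791) = 4.279, so K_p = 18.31/4.6 = 3.98.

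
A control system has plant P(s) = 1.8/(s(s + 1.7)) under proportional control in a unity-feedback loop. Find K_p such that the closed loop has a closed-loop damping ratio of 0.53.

K_p = 1.43

Closed-loop characteristic equation: s² + 1.7s + K_p·1.8 = 0.
So ω_n = √(1.8K_p) and 2ζω_n = 1.7, giving ζ = 1.7/(2√(1.8K_p)).
Setting ζ = 0.53: √(1.8K_p) = 1.7/(2·0.53) = 1.604, so K_p = 2.572/1.8 = 1.43.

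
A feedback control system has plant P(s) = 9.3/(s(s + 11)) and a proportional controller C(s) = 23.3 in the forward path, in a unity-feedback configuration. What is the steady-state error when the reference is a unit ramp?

0.0508

The loop has one pole at the origin (type 1). Velocity error constant K_v = lim_{s→0} s·C(s)P(s) = 23.3·9.3/11 = 19.7.
Steady-state error to a unit ramp: e_ss = 1/K_v = 0.0508.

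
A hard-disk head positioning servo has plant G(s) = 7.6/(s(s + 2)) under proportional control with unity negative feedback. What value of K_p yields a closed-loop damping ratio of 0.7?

Closed-loop characteristic equation: s² + 2s + K_p·7.6 = 0.
So ω_n = √(7.6K_p) and 2ζω_n = 2, giving ζ = 2/(2√(7.6K_p)).
Setting ζ = 0.7: √(7.6K_p) = 2/(2·0.7) = 1.429, so K_p = 2.041/7.6 = 0.269.

K_p = 0.269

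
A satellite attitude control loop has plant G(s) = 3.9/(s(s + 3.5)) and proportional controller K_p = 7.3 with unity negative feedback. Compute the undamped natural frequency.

ω_n = 5.34 rad/s

The closed-loop denominator is s(s+3.5) + 7.3·3.9 = s² + 3.5s + 28.47.
So ω_n² = 28.47 ⇒ ω_n = 5.336 rad/s, and ζ = 3.5/(2ω_n) = 0.328.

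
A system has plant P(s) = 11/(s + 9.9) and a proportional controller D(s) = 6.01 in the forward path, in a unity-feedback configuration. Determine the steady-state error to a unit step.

0.13

The loop is type 0. Static position error constant K_pos = D(0)·P(0) = 6.01·1.111 = 6.678.
Steady-state error to a unit step: e_ss = 1/(1+K_pos) = 1/7.678 = 0.13.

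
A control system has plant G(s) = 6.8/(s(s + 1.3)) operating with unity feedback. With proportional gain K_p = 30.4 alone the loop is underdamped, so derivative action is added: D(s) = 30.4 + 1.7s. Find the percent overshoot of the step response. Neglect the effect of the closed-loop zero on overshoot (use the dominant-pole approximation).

20.8%

Forward path: (30.4 + 1.7s)·6.8/(s(s+1.3)). The closed-loop characteristic equation is s² + (1.3 + 6.8·1.7)s + 6.8·30.4 = 0.
That is s² + 12.86s + 206.7 = 0, so ω_n = 14.38 rad/s and ζ = 12.86/(2·14.38) = 0.4472.
%OS = 100·exp(−πζ/√(1−ζ²)) = 20.8%.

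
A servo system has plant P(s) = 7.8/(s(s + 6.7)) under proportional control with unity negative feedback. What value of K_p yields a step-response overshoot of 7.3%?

K_p = 3.51

From %OS = 100·exp(−πζ/√(1−ζ²)) = 7.3%, ζ = −ln(0.073)/√(π²+ln²(0.073)) = 0.6401.
Characteristic equation s² + 6.7s + 7.8K_p = 0 gives ζ = 6.7/(2√(7.8K_p)).
Setting ζ = 0.6401: √(7.8K_p) = 6.7/(2·0.6401) = 5.234, so K_p = 27.39/7.8 = 3.51.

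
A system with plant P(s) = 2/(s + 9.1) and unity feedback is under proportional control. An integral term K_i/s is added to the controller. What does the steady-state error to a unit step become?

0

The integrator makes K_pos = lim_{s→0} C(s)G(s) infinite, so e_ss = 1/(1+K_pos) = 0.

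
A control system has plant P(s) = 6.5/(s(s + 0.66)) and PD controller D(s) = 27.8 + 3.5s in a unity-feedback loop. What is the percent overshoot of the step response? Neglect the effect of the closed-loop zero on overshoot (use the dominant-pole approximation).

0.384%

Forward path: (27.8 + 3.5s)·6.5/(s(s+0.66)). The closed-loop characteristic equation is s² + (0.66 + 6.5·3.5)s + 6.5·27.8 = 0.
That is s² + 23.41s + 180.7 = 0, so ω_n = 13.44 rad/s and ζ = 23.41/(2·13.44) = 0.8707.
%OS = 100·exp(−πζ/√(1−ζ²)) = 0.384%.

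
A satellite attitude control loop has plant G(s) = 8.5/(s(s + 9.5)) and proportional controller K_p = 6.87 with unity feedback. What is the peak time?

The closed-loop denominator s² + 9.5s + 58.4 gives ω_n = √58.4 = 7.642 and ζ = 9.5/(2ω_n) = 0.6216.
Damped frequency ω_d = ω_n√(1−ζ²) = 5.986 rad/s, so peak time T_p = π/ω_d = 0.525 s.

T_p = 0.525 s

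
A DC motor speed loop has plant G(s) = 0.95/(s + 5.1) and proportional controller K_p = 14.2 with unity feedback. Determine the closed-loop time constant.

Closed-loop transfer function: T(s) = K_p·G(s)/(1 + K_p·G(s)) = 13.49/(s + 5.1 + 13.49) = 13.49/(s + 18.59).
Time constant τ = 1/18.59 = 0.0538 s.

τ = 0.0538 s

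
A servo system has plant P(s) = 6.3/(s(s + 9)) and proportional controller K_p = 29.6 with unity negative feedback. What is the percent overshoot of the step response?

33.4%

Closed-loop characteristic equation: s² + 9s + 186.5 = 0, so ω_n = 13.66 rad/s and ζ = 9/(2·13.66) = 0.3295.
%OS = 100·exp(−πζ/√(1−ζ²)) = 100·exp(−π·0.3295/√0.8914) = 33.4%.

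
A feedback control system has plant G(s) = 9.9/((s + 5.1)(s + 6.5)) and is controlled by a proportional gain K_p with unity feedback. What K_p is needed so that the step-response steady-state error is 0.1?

K_p = 30.1

Steady-state error for a unit step on this type-0 loop is 1/(1 + K_p·G(0)).
G(0) = 0.2986. Require 1/(1 + K_p·0.2986) = 0.1, so 1 + 0.2986·K_p = 10.
K_p = (10 − 1)/0.2986 = 30.1.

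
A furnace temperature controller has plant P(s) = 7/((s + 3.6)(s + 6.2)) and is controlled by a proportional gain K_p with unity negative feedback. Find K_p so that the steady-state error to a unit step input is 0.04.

K_p = 76.5

Steady-state error for a unit step on this type-0 loop is 1/(1 + K_p·P(0)).
P(0) = 0.3136. Require 1/(1 + K_p·0.3136) = 0.04, so 1 + 0.3136·K_p = 25.
K_p = (25 − 1)/0.3136 = 76.5.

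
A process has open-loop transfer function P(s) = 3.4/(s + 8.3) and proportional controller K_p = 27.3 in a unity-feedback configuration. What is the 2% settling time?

T_s ≈ 0.0396 s

Closed-loop transfer function: T(s) = K_p·P(s)/(1 + K_p·P(s)) = 92.82/(s + 8.3 + 92.82) = 92.82/(s + 101.1).
Time constant τ = 1/101.1 = 0.009889 s, so the 2% settling time is about 4τ = 0.0396 s.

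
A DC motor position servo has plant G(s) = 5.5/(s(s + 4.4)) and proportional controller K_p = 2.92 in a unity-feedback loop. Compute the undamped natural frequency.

The closed-loop denominator is s(s+4.4) + 2.92·5.5 = s² + 4.4s + 16.06.
So ω_n² = 16.06 ⇒ ω_n = 4.007 rad/s, and ζ = 4.4/(2ω_n) = 0.549.

ω_n = 4.01 rad/s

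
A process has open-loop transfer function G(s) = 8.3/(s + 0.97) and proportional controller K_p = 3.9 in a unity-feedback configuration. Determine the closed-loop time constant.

τ = 0.03 s

Closed-loop transfer function: T(s) = K_p·G(s)/(1 + K_p·G(s)) = 32.37/(s + 0.97 + 32.37) = 32.37/(s + 33.34).
Time constant τ = 1/33.34 = 0.03 s.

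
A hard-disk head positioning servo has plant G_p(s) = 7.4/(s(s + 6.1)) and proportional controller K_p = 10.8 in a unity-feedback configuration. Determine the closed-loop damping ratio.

The closed-loop denominator is s(s+6.1) + 10.8·7.4 = s² + 6.1s + 79.92.
Matching s² + 2ζω_n s + ω_n²: ω_n = √79.92 = 8.94 rad/s and 2ζω_n = 6.1, so ζ = 6.1/(2·8.94) = 0.341.

ζ = 0.341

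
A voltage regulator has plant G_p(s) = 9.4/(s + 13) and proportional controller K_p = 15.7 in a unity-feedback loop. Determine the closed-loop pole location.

s = -160.6

Closed-loop transfer function: T(s) = K_p·G_p(s)/(1 + K_p·G_p(s)) = 147.6/(s + 13 + 147.6) = 147.6/(s + 160.6).
The closed-loop pole is at s = −160.6.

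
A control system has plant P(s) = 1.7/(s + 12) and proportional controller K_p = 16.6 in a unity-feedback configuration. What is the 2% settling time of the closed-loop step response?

Closed-loop transfer function: T(s) = K_p·P(s)/(1 + K_p·P(s)) = 28.22/(s + 12 + 28.22) = 28.22/(s + 40.22).
Time constant τ = 1/40.22 = 0.02486 s, so the 2% settling time is about 4τ = 0.0995 s.

T_s ≈ 0.0995 s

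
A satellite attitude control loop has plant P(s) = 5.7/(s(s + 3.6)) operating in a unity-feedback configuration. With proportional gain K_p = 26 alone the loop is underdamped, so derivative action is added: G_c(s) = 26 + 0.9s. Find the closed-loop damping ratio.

Forward path: (26 + 0.9s)·5.7/(s(s+3.6)). The closed-loop characteristic equation is s² + (3.6 + 5.7·0.9)s + 5.7·26 = 0.
That is s² + 8.73s + 148.2 = 0, so ω_n = 12.17 rad/s and ζ = 8.73/(2·12.17) = 0.3586.

ζ = 0.359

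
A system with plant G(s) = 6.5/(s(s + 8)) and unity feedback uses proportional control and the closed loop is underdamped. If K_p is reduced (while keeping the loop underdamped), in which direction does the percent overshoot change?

ζ = 8/(2√(6.5K_p)) rises as K_p falls; higher damping means less overshoot.

decrease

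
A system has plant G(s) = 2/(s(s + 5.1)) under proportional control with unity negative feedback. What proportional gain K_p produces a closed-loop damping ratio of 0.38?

Closed-loop characteristic equation: s² + 5.1s + K_p·2 = 0.
So ω_n = √(2K_p) and 2ζω_n = 5.1, giving ζ = 5.1/(2√(2K_p)).
Setting ζ = 0.38: √(2K_p) = 5.1/(2·0.38) = 6.711, so K_p = 45.03/2 = 22.5.

K_p = 22.5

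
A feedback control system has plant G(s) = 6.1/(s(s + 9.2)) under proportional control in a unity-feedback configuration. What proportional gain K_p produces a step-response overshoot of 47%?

K_p = 63.5

From %OS = 100·exp(−πζ/√(1−ζ²)) = 47%, ζ = −ln(0.47)/√(π²+ln²(0.47)) = 0.2337.
Characteristic equation s² + 9.2s + 6.1K_p = 0 gives ζ = 9.2/(2√(6.1K_p)).
Setting ζ = 0.2337: √(6.1K_p) = 9.2/(2·0.2337) = 19.69, so K_p = 387.5/6.1 = 63.5.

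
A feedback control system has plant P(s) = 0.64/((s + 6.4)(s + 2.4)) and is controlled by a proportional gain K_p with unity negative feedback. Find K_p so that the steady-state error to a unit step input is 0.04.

K_p = 576

The loop is type 0, so e_ss(step) = 1/(1 + K_pos) with K_pos = K_p·P(0).
P(0) = 0.04167. Require 1/(1 + K_p·0.04167) = 0.04, so 1 + 0.04167·K_p = 25.
K_p = (25 − 1)/0.04167 = 576.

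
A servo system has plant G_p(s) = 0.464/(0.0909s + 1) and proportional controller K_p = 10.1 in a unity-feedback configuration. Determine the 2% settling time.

T_s ≈ 0.0639 s

Closed loop: T(s) = K_p·G_p/(1+K_p·G_p) = 4.686/(0.0909s + 1 + 4.686), with pole at s = −(1 + 4.686)/0.0909 = −62.56.
τ = 1/62.56 = 0.01599 s, so 2% settling time ≈ 4τ = 0.0639 s.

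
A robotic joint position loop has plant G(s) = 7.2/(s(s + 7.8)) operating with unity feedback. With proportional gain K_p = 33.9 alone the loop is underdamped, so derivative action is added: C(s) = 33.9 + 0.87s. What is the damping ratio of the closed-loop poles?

Forward path: (33.9 + 0.87s)·7.2/(s(s+7.8)). The closed-loop characteristic equation is s² + (7.8 + 7.2·0.87)s + 7.2·33.9 = 0.
That is s² + 14.06s + 244.1 = 0, so ω_n = 15.62 rad/s and ζ = 14.06/(2·15.62) = 0.4501.

ζ = 0.45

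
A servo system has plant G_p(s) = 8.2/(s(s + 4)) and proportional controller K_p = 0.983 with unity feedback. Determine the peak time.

T_p = 1.56 s

The closed-loop denominator s² + 4s + 8.061 gives ω_n = √8.061 = 2.839 and ζ = 4/(2ω_n) = 0.7044.
Damped frequency ω_d = ω_n√(1−ζ²) = 2.015 rad/s, so peak time T_p = π/ω_d = 1.56 s.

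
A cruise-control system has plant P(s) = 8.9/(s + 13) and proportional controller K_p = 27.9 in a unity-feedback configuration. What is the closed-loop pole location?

s = -261.3

Closed-loop transfer function: T(s) = K_p·P(s)/(1 + K_p·P(s)) = 248.3/(s + 13 + 248.3) = 248.3/(s + 261.3).
The closed-loop pole is at s = −261.3.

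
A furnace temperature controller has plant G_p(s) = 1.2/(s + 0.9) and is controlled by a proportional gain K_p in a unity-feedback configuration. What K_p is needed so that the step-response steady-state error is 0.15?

K_p = 4.25

The loop is type 0, so e_ss(step) = 1/(1 + K_pos) with K_pos = K_p·G_p(0).
G_p(0) = 1.333. Require 1/(1 + K_p·1.333) = 0.15, so 1 + 1.333·K_p = 6.667.
K_p = (6.667 − 1)/1.333 = 4.25.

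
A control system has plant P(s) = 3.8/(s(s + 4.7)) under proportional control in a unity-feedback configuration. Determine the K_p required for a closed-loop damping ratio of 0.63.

K_p = 3.66

Closed-loop characteristic equation: s² + 4.7s + K_p·3.8 = 0.
So ω_n = √(3.8K_p) and 2ζω_n = 4.7, giving ζ = 4.7/(2√(3.8K_p)).
Setting ζ = 0.63: √(3.8K_p) = 4.7/(2·0.63) = 3.73, so K_p = 13.91/3.8 = 3.66.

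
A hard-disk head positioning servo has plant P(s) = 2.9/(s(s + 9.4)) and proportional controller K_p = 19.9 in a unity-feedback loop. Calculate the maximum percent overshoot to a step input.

8.42%

The closed-loop denominator s² + 9.4s + 57.71 gives ω_n = √57.71 = 7.597 and ζ = 9.4/(2ω_n) = 0.6187.
%OS = 100·exp(−πζ/√(1−ζ²)) = 100·exp(−π·0.6187/√0.6172) = 8.42%.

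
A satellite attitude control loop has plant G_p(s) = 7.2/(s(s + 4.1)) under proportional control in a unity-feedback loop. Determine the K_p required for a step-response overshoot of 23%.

K_p = 3.25

From %OS = 100·exp(−πζ/√(1−ζ²)) = 23%, ζ = −ln(0.23)/√(π²+ln²(0.23)) = 0.4237.
Characteristic equation s² + 4.1s + 7.2K_p = 0 gives ζ = 4.1/(2√(7.2K_p)).
Setting ζ = 0.4237: √(7.2K_p) = 4.1/(2·0.4237) = 4.838, so K_p = 23.41/7.2 = 3.25.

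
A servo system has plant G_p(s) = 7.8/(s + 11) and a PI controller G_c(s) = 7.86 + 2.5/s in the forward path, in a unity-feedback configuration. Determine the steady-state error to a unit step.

The open loop G_c(s)G_p(s) has a pole at the origin (type 1), so the static position error constant is infinite and e_ss = 1/(1+∞) = 0.

0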